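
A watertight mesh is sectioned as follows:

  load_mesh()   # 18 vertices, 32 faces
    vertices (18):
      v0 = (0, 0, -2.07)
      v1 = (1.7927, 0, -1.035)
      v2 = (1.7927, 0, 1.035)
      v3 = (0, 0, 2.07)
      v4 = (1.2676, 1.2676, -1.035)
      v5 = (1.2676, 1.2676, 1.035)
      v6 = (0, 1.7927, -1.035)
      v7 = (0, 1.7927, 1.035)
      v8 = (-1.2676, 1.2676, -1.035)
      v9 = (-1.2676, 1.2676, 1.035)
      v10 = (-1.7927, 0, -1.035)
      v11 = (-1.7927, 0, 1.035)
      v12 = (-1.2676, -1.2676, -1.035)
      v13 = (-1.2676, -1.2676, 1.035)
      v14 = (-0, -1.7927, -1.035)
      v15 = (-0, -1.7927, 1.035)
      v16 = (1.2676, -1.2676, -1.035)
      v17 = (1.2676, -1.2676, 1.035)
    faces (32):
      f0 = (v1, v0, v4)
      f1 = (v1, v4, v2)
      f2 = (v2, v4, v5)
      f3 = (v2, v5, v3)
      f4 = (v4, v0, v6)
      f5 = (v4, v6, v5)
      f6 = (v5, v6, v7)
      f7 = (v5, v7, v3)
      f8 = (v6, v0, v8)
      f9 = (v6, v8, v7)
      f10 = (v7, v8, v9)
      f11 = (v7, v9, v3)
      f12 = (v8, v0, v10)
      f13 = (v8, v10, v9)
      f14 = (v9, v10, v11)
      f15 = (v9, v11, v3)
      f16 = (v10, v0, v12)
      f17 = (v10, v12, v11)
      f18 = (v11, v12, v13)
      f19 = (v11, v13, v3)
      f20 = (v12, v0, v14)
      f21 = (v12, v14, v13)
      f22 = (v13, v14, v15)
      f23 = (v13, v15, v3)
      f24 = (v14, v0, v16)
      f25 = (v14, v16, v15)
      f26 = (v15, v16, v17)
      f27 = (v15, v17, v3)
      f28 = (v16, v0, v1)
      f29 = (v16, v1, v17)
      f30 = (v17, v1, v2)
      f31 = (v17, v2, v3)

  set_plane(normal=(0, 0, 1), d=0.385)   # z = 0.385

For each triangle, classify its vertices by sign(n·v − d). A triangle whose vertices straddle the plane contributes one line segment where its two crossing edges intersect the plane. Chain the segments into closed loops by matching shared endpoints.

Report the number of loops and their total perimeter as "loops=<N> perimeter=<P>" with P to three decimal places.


loops=1 perimeter=10.976

Straddling triangles (16 of 32):
  (v1,v4,v2) [--+] → (1.62781, 0.398039, 0.385)–(1.7927, 0, 0.385)  len=0.4308
  (v2,v4,v5) [+-+] → (1.62781, 0.398039, 0.385)–(1.2676, 1.2676, 0.385)  len=0.9412
  (v4,v6,v5) [--+] → (0.869561, 1.43249, 0.385)–(1.2676, 1.2676, 0.385)  len=0.4308
  (v5,v6,v7) [+-+] → (0.869561, 1.43249, 0.385)–(0, 1.7927, 0.385)  len=0.9412
  (v6,v8,v7) [--+] → (-0.398039, 1.62781, 0.385)–(0, 1.7927, 0.385)  len=0.4308
  (v7,v8,v9) [+-+] → (-0.398039, 1.62781, 0.385)–(-1.2676, 1.2676, 0.385)  len=0.9412
  (v8,v10,v9) [--+] → (-1.43249, 0.869561, 0.385)–(-1.2676, 1.2676, 0.385)  len=0.4308
  (v9,v10,v11) [+-+] → (-1.43249, 0.869561, 0.385)–(-1.7927, 0, 0.385)  len=0.9412
  (v10,v12,v11) [--+] → (-1.62781, -0.398039, 0.385)–(-1.7927, 0, 0.385)  len=0.4308
  (v11,v12,v13) [+-+] → (-1.62781, -0.398039, 0.385)–(-1.2676, -1.2676, 0.385)  len=0.9412
  (v12,v14,v13) [--+] → (-0.869561, -1.43249, 0.385)–(-1.2676, -1.2676, 0.385)  len=0.4308
  (v13,v14,v15) [+-+] → (-0.869561, -1.43249, 0.385)–(0, -1.7927, 0.385)  len=0.9412
  (v14,v16,v15) [--+] → (0.398039, -1.62781, 0.385)–(0, -1.7927, 0.385)  len=0.4308
  (v15,v16,v17) [+-+] → (0.398039, -1.62781, 0.385)–(1.2676, -1.2676, 0.385)  len=0.9412
  (v16,v1,v17) [--+] → (1.43249, -0.869561, 0.385)–(1.2676, -1.2676, 0.385)  len=0.4308
  (v17,v1,v2) [+-+] → (1.43249, -0.869561, 0.385)–(1.7927, 0, 0.385)  len=0.9412

Chained into 1 loop(s):
  loop 1: 16 segments, perimeter = 10.9765
Total perimeter = 10.976


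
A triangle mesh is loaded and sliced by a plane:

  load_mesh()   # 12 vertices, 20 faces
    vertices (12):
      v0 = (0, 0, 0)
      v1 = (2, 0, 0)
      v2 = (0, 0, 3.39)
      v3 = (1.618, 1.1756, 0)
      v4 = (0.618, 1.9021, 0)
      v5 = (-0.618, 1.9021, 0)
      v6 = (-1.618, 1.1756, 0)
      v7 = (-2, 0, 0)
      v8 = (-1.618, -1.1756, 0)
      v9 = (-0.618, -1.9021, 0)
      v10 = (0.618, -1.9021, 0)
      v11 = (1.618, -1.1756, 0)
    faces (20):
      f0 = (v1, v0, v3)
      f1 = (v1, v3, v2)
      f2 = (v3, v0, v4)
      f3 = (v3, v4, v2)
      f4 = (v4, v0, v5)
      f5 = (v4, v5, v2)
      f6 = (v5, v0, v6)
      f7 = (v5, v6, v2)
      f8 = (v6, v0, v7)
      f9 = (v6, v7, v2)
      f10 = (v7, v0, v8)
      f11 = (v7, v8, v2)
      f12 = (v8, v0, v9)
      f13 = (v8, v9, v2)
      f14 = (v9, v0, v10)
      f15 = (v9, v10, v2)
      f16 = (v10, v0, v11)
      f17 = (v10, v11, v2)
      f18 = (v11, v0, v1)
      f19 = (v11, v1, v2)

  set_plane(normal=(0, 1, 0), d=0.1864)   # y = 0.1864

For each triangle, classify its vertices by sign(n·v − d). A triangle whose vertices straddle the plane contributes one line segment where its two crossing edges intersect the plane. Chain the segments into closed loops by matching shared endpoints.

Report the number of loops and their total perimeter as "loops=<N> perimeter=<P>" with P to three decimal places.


Straddling triangles (10 of 20):
  (v1,v0,v3) [--+] → (0.256546, 0.1864, 0)–(1.93943, 0.1864, 0)  len=1.6829
  (v1,v3,v2) [-+-] → (1.93943, 0.1864, 0)–(0.256546, 0.1864, 2.85249)  len=3.3119
  (v3,v0,v4) [+-+] → (0.256546, 0.1864, 0)–(0.0605621, 0.1864, 0)  len=0.1960
  (v3,v4,v2) [++-] → (0.0605621, 0.1864, 3.05779)–(0.256546, 0.1864, 2.85249)  len=0.2838
  (v4,v0,v5) [+-+] → (0.0605621, 0.1864, 0)–(-0.0605621, 0.1864, 0)  len=0.1211
  (v4,v5,v2) [++-] → (-0.0605621, 0.1864, 3.05779)–(0.0605621, 0.1864, 3.05779)  len=0.1211
  (v5,v0,v6) [+-+] → (-0.0605621, 0.1864, 0)–(-0.256546, 0.1864, 0)  len=0.1960
  (v5,v6,v2) [++-] → (-0.256546, 0.1864, 2.85249)–(-0.0605621, 0.1864, 3.05779)  len=0.2838
  (v6,v0,v7) [+--] → (-0.256546, 0.1864, 0)–(-1.93943, 0.1864, 0)  len=1.6829
  (v6,v7,v2) [+--] → (-1.93943, 0.1864, 0)–(-0.256546, 0.1864, 2.85249)  len=3.3119

Chained into 1 loop(s):
  loop 1: 10 segments, perimeter = 11.1915
Total perimeter = 11.191

loops=1 perimeter=11.191


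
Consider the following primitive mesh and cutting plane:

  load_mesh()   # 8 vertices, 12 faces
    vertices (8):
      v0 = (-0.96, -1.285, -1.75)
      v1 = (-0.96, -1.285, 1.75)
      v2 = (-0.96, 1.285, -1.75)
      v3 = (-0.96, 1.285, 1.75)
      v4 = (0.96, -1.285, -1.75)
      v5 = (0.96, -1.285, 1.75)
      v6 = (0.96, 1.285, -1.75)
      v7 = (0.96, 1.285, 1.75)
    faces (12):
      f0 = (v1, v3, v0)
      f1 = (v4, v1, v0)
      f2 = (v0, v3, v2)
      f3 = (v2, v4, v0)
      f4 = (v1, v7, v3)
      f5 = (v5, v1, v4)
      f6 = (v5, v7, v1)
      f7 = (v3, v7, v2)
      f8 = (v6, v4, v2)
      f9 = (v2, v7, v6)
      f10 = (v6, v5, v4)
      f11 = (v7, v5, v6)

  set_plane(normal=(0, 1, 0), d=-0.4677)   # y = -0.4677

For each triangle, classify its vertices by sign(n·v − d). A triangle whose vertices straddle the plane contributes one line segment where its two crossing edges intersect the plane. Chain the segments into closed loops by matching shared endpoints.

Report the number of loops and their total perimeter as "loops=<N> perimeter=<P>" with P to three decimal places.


Straddling triangles (8 of 12):
  (v1,v3,v0) [-+-] → (-0.96, -0.4677, 1.75)–(-0.96, -0.4677, -0.636946)  len=2.3869
  (v0,v3,v2) [-++] → (-0.96, -0.4677, -0.636946)–(-0.96, -0.4677, -1.75)  len=1.1131
  (v2,v4,v0) [+--] → (0.34941, -0.4677, -1.75)–(-0.96, -0.4677, -1.75)  len=1.3094
  (v1,v7,v3) [-++] → (-0.34941, -0.4677, 1.75)–(-0.96, -0.4677, 1.75)  len=0.6106
  (v5,v7,v1) [-+-] → (0.96, -0.4677, 1.75)–(-0.34941, -0.4677, 1.75)  len=1.3094
  (v6,v4,v2) [+-+] → (0.96, -0.4677, -1.75)–(0.34941, -0.4677, -1.75)  len=0.6106
  (v6,v5,v4) [+--] → (0.96, -0.4677, 0.636946)–(0.96, -0.4677, -1.75)  len=2.3869
  (v7,v5,v6) [+-+] → (0.96, -0.4677, 1.75)–(0.96, -0.4677, 0.636946)  len=1.1131

Chained into 1 loop(s):
  loop 1: 8 segments, perimeter = 10.8400
Total perimeter = 10.840

loops=1 perimeter=10.840


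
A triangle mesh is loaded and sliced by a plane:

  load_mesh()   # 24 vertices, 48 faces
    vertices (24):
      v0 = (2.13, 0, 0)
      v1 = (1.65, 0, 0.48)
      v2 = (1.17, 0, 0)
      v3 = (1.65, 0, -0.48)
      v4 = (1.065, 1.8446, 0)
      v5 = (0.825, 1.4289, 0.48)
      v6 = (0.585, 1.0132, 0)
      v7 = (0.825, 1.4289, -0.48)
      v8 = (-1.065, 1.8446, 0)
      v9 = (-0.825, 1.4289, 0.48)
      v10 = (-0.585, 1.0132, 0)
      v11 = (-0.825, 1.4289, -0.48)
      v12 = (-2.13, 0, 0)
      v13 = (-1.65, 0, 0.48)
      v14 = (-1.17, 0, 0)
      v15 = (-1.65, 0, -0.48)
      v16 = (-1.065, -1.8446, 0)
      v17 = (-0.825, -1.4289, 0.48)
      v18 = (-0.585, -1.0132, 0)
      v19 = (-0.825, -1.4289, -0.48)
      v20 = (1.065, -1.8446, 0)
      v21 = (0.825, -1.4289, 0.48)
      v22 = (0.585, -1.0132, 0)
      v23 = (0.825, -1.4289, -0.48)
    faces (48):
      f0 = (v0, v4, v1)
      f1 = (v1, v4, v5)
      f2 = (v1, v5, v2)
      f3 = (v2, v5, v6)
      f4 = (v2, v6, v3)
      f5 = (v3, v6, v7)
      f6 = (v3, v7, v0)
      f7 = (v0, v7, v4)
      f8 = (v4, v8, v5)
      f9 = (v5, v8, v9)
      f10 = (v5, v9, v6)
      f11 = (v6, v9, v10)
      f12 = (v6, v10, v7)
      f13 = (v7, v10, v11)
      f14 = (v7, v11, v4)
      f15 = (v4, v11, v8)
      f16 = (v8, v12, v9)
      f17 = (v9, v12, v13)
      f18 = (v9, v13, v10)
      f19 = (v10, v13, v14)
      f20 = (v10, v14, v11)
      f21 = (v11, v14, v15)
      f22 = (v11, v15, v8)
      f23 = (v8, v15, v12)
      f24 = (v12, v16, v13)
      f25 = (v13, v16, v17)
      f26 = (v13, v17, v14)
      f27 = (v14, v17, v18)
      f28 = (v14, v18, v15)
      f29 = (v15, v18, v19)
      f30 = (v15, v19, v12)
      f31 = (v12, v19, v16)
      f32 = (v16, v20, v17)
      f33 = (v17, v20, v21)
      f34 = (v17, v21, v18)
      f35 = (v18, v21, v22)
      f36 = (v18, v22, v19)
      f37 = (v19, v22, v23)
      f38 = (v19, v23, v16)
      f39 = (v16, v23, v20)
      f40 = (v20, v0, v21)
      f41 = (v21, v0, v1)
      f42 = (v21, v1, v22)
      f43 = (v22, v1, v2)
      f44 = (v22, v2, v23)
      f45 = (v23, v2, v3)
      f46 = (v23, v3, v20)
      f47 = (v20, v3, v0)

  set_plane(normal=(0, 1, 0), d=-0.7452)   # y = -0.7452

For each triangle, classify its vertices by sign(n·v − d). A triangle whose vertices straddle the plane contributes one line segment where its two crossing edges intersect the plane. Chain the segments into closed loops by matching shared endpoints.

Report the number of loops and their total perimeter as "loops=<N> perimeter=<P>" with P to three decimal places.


loops=2 perimeter=5.431

Straddling triangles (16 of 48):
  (v12,v16,v13) [+-+] → (-1.69975, -0.7452, 0)–(-1.41367, -0.7452, 0.286085)  len=0.4046
  (v13,v16,v17) [+--] → (-1.41367, -0.7452, 0.286085)–(-1.21975, -0.7452, 0.48)  len=0.2742
  (v13,v17,v14) [+-+] → (-1.21975, -0.7452, 0.48)–(-0.990076, -0.7452, 0.25033)  len=0.3248
  (v14,v17,v18) [+--] → (-0.990076, -0.7452, 0.25033)–(-0.739737, -0.7452, 0)  len=0.3540
  (v14,v18,v15) [+-+] → (-0.739737, -0.7452, 0)–(-0.866702, -0.7452, -0.126964)  len=0.1796
  (v15,v18,v19) [+--] → (-0.866702, -0.7452, -0.126964)–(-1.21975, -0.7452, -0.48)  len=0.4993
  (v15,v19,v12) [+-+] → (-1.21975, -0.7452, -0.48)–(-1.44942, -0.7452, -0.25033)  len=0.3248
  (v12,v19,v16) [+--] → (-1.44942, -0.7452, -0.25033)–(-1.69975, -0.7452, 0)  len=0.3540
  (v20,v0,v21) [-+-] → (1.69975, -0.7452, 0)–(1.44942, -0.7452, 0.25033)  len=0.3540
  (v21,v0,v1) [-++] → (1.44942, -0.7452, 0.25033)–(1.21975, -0.7452, 0.48)  len=0.3248
  (v21,v1,v22) [-+-] → (1.21975, -0.7452, 0.48)–(0.866702, -0.7452, 0.126964)  len=0.4993
  (v22,v1,v2) [-++] → (0.866702, -0.7452, 0.126964)–(0.739737, -0.7452, 0)  len=0.1796
  (v22,v2,v23) [-+-] → (0.739737, -0.7452, 0)–(0.990076, -0.7452, -0.25033)  len=0.3540
  (v23,v2,v3) [-++] → (0.990076, -0.7452, -0.25033)–(1.21975, -0.7452, -0.48)  len=0.3248
  (v23,v3,v20) [-+-] → (1.21975, -0.7452, -0.48)–(1.41367, -0.7452, -0.286085)  len=0.2742
  (v20,v3,v0) [-++] → (1.41367, -0.7452, -0.286085)–(1.69975, -0.7452, 0)  len=0.4046

Chained into 2 loop(s):
  loop 1: 8 segments, perimeter = 2.7153
  loop 2: 8 segments, perimeter = 2.7153
Total perimeter = 5.431


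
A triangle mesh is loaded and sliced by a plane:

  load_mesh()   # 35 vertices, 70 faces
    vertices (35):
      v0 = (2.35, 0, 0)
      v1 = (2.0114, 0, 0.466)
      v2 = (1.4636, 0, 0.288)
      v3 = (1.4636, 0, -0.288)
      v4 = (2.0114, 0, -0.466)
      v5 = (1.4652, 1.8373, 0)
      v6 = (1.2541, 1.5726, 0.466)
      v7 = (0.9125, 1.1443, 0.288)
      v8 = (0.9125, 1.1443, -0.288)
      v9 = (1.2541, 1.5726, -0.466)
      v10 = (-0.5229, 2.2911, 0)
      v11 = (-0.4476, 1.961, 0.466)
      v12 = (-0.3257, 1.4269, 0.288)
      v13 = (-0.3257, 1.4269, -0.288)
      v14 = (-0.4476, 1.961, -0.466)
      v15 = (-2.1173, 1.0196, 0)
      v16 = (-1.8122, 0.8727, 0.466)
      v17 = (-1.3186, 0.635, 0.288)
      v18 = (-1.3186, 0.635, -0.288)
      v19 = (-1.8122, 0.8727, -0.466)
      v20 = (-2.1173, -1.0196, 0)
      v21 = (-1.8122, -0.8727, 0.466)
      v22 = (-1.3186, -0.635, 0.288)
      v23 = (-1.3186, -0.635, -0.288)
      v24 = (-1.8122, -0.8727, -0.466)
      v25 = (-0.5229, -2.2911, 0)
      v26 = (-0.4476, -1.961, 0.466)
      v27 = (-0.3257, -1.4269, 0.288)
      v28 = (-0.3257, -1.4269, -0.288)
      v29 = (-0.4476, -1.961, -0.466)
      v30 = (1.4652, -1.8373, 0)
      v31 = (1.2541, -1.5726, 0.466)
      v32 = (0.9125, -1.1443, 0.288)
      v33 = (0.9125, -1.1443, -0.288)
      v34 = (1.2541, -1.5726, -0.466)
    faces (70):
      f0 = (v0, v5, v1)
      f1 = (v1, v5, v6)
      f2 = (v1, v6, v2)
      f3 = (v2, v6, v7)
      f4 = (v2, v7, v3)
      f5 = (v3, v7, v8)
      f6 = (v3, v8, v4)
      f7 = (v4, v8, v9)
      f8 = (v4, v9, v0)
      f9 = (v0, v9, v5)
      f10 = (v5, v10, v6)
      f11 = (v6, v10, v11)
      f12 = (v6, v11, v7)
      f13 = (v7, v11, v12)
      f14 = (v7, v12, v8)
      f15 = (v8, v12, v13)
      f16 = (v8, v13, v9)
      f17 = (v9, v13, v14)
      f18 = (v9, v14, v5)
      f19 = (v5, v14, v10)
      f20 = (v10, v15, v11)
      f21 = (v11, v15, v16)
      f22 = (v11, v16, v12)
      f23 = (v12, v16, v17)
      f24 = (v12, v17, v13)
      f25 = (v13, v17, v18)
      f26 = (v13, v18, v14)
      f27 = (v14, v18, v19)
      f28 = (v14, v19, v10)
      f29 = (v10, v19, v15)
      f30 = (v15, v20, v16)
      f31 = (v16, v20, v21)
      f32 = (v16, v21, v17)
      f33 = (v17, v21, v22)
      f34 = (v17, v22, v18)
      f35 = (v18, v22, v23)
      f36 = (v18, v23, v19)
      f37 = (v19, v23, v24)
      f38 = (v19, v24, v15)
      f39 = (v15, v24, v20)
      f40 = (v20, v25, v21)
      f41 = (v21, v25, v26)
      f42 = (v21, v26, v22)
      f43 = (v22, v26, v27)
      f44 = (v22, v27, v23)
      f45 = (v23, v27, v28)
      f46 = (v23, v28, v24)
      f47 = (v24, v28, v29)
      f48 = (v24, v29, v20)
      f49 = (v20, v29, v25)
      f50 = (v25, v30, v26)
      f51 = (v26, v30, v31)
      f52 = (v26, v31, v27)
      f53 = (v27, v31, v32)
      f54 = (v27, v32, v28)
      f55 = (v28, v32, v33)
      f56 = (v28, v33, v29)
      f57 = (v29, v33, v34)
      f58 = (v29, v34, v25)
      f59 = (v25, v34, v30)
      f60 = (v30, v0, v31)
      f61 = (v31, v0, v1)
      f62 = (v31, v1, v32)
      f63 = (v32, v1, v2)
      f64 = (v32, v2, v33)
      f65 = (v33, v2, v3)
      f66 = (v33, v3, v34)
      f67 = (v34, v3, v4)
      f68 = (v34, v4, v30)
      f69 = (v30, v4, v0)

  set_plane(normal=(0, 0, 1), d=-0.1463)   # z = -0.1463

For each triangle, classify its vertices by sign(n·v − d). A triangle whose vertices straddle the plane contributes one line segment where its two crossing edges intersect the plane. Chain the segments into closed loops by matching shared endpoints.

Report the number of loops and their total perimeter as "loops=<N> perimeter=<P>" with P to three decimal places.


Straddling triangles (28 of 70):
  (v2,v7,v3) [++-] → (1.32803, 0.281506, -0.1463)–(1.4636, 0, -0.1463)  len=0.3125
  (v3,v7,v8) [-+-] → (1.32803, 0.281506, -0.1463)–(0.9125, 1.1443, -0.1463)  len=0.9576
  (v4,v9,v0) [--+] → (2.00594, 0.493715, -0.1463)–(2.2437, 0, -0.1463)  len=0.5480
  (v0,v9,v5) [+-+] → (2.00594, 0.493715, -0.1463)–(1.39893, 1.7542, -0.1463)  len=1.3990
  (v7,v12,v8) [++-] → (0.607894, 1.21382, -0.1463)–(0.9125, 1.1443, -0.1463)  len=0.3124
  (v8,v12,v13) [-+-] → (0.607894, 1.21382, -0.1463)–(-0.3257, 1.4269, -0.1463)  len=0.9576
  (v9,v14,v5) [--+] → (0.864679, 1.87614, -0.1463)–(1.39893, 1.7542, -0.1463)  len=0.5480
  (v5,v14,v10) [+-+] → (0.864679, 1.87614, -0.1463)–(-0.49926, 2.18747, -0.1463)  len=1.3990
  (v12,v17,v13) [++-] → (-0.56996, 1.23209, -0.1463)–(-0.3257, 1.4269, -0.1463)  len=0.3124
  (v13,v17,v18) [-+-] → (-0.56996, 1.23209, -0.1463)–(-1.3186, 0.635, -0.1463)  len=0.9576
  (v14,v19,v10) [--+] → (-0.927674, 1.8458, -0.1463)–(-0.49926, 2.18747, -0.1463)  len=0.5480
  (v10,v19,v15) [+-+] → (-0.927674, 1.8458, -0.1463)–(-2.02151, 0.973481, -0.1463)  len=1.3991
  (v17,v22,v18) [++-] → (-1.3186, 0.322571, -0.1463)–(-1.3186, 0.635, -0.1463)  len=0.3124
  (v18,v22,v23) [-+-] → (-1.3186, 0.322571, -0.1463)–(-1.3186, -0.635, -0.1463)  len=0.9576
  (v19,v24,v15) [--+] → (-2.02151, 0.425515, -0.1463)–(-2.02151, 0.973481, -0.1463)  len=0.5480
  (v15,v24,v20) [+-+] → (-2.02151, 0.425515, -0.1463)–(-2.02151, -0.973481, -0.1463)  len=1.3990
  (v22,v27,v23) [++-] → (-1.07434, -0.829813, -0.1463)–(-1.3186, -0.635, -0.1463)  len=0.3124
  (v23,v27,v28) [-+-] → (-1.07434, -0.829813, -0.1463)–(-0.3257, -1.4269, -0.1463)  len=0.9576
  (v24,v29,v20) [--+] → (-1.5931, -1.31515, -0.1463)–(-2.02151, -0.973481, -0.1463)  len=0.5480
  (v20,v29,v25) [+-+] → (-1.5931, -1.31515, -0.1463)–(-0.49926, -2.18747, -0.1463)  len=1.3991
  (v27,v32,v28) [++-] → (-0.0210942, -1.35738, -0.1463)–(-0.3257, -1.4269, -0.1463)  len=0.3124
  (v28,v32,v33) [-+-] → (-0.0210942, -1.35738, -0.1463)–(0.9125, -1.1443, -0.1463)  len=0.9576
  (v29,v34,v25) [--+] → (0.0349865, -2.06553, -0.1463)–(-0.49926, -2.18747, -0.1463)  len=0.5480
  (v25,v34,v30) [+-+] → (0.0349865, -2.06553, -0.1463)–(1.39893, -1.7542, -0.1463)  len=1.3990
  (v32,v2,v33) [++-] → (1.04807, -0.862794, -0.1463)–(0.9125, -1.1443, -0.1463)  len=0.3125
  (v33,v2,v3) [-+-] → (1.04807, -0.862794, -0.1463)–(1.4636, 0, -0.1463)  len=0.9576
  (v34,v4,v30) [--+] → (1.63668, -1.26048, -0.1463)–(1.39893, -1.7542, -0.1463)  len=0.5480
  (v30,v4,v0) [+-+] → (1.63668, -1.26048, -0.1463)–(2.2437, 0, -0.1463)  len=1.3990

Chained into 2 loop(s):
  loop 1: 14 segments, perimeter = 8.8903
  loop 2: 14 segments, perimeter = 13.6291
Total perimeter = 22.519

loops=2 perimeter=22.519


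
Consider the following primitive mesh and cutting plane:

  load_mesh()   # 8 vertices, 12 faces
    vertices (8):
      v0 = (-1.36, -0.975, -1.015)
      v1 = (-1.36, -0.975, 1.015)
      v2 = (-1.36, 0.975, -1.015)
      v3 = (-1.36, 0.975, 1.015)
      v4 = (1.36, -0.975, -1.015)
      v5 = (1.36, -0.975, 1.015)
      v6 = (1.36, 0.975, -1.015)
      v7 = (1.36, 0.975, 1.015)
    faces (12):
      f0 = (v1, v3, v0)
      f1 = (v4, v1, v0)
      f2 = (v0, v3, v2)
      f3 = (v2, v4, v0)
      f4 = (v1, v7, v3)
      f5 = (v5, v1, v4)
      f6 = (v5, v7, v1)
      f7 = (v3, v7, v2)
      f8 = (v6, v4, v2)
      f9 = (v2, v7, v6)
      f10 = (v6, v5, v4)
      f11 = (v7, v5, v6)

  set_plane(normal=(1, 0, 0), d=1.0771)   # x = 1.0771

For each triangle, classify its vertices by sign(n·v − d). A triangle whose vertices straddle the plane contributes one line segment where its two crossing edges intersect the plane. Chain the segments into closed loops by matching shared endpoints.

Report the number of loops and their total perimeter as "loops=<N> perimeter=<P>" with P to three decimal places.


loops=1 perimeter=7.960

Straddling triangles (8 of 12):
  (v4,v1,v0) [+--] → (1.0771, -0.975, -0.803865)–(1.0771, -0.975, -1.015)  len=0.2111
  (v2,v4,v0) [-+-] → (1.0771, -0.772186, -1.015)–(1.0771, -0.975, -1.015)  len=0.2028
  (v1,v7,v3) [-+-] → (1.0771, 0.772186, 1.015)–(1.0771, 0.975, 1.015)  len=0.2028
  (v5,v1,v4) [+-+] → (1.0771, -0.975, 1.015)–(1.0771, -0.975, -0.803865)  len=1.8189
  (v5,v7,v1) [++-] → (1.0771, 0.772186, 1.015)–(1.0771, -0.975, 1.015)  len=1.7472
  (v3,v7,v2) [-+-] → (1.0771, 0.975, 1.015)–(1.0771, 0.975, 0.803865)  len=0.2111
  (v6,v4,v2) [++-] → (1.0771, -0.772186, -1.015)–(1.0771, 0.975, -1.015)  len=1.7472
  (v2,v7,v6) [-++] → (1.0771, 0.975, 0.803865)–(1.0771, 0.975, -1.015)  len=1.8189

Chained into 1 loop(s):
  loop 1: 8 segments, perimeter = 7.9600
Total perimeter = 7.960


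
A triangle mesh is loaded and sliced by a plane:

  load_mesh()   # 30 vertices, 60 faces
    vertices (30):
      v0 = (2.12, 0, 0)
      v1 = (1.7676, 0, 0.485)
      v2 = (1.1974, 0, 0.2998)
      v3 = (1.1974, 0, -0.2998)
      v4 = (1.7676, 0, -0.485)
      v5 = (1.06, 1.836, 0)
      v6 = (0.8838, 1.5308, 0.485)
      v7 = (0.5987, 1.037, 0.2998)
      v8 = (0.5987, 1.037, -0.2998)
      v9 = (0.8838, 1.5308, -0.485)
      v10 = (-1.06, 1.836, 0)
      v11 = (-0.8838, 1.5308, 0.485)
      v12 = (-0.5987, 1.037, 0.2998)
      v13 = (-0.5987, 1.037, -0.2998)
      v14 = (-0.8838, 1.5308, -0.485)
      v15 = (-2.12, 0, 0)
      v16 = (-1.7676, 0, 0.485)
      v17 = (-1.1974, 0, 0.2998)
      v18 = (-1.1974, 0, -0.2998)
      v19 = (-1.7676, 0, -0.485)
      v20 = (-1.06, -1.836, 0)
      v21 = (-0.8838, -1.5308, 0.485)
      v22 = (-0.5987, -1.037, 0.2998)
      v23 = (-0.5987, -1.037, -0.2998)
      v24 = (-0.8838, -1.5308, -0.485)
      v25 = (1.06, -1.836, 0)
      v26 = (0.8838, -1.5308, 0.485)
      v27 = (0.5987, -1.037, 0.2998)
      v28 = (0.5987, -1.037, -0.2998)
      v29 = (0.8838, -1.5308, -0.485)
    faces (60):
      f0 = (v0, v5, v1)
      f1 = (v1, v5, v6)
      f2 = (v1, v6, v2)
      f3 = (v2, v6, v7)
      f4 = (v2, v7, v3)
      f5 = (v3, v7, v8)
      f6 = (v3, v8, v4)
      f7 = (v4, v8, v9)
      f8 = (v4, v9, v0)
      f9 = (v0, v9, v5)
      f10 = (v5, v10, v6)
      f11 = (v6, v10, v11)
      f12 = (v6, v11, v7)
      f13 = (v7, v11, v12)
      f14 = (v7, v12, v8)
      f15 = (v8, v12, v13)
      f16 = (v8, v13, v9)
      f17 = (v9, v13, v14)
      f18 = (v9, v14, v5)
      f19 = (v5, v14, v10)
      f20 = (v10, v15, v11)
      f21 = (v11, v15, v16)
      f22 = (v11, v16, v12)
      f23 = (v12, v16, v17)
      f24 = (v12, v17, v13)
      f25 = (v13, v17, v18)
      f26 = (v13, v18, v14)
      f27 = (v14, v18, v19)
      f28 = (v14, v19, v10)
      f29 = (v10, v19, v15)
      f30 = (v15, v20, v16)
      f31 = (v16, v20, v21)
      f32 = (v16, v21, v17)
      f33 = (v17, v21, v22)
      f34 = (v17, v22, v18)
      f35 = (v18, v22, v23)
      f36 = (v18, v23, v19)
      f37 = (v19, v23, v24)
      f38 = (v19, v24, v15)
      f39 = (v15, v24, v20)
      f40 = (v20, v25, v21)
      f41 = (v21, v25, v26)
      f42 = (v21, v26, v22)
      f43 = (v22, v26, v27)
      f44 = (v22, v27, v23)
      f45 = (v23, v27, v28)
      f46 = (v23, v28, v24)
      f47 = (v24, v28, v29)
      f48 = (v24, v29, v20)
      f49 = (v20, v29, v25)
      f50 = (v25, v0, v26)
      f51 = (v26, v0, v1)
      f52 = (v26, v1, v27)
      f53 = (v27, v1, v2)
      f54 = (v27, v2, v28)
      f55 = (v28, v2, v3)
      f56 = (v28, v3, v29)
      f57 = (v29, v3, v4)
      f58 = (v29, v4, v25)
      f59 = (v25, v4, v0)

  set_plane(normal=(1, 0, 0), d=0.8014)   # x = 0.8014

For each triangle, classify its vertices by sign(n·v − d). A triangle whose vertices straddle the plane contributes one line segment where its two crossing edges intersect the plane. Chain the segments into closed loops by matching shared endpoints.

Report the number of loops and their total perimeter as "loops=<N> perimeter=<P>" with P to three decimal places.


Straddling triangles (24 of 60):
  (v2,v6,v7) [++-] → (0.8014, 1.38808, 0.431473)–(0.8014, 0.685906, 0.2998)  len=0.7144
  (v2,v7,v3) [+-+] → (0.8014, 0.685906, 0.2998)–(0.8014, 0.685906, 0.0967953)  len=0.2030
  (v3,v7,v8) [+--] → (0.8014, 0.685906, 0.0967953)–(0.8014, 0.685906, -0.2998)  len=0.3966
  (v3,v8,v4) [+-+] → (0.8014, 0.685906, -0.2998)–(0.8014, 0.857173, -0.331916)  len=0.1743
  (v4,v8,v9) [+-+] → (0.8014, 0.857173, -0.331916)–(0.8014, 1.38808, -0.431473)  len=0.5402
  (v5,v10,v6) [+-+] → (0.8014, 1.836, 0)–(0.8014, 1.54374, 0.46444)  len=0.5487
  (v6,v10,v11) [+--] → (0.8014, 1.54374, 0.46444)–(0.8014, 1.5308, 0.485)  len=0.0243
  (v6,v11,v7) [+--] → (0.8014, 1.5308, 0.485)–(0.8014, 1.38808, 0.431473)  len=0.1524
  (v8,v13,v9) [--+] → (0.8014, 1.50335, -0.474706)–(0.8014, 1.38808, -0.431473)  len=0.1231
  (v9,v13,v14) [+--] → (0.8014, 1.50335, -0.474706)–(0.8014, 1.5308, -0.485)  len=0.0293
  (v9,v14,v5) [+-+] → (0.8014, 1.5308, -0.485)–(0.8014, 1.7954, -0.0645236)  len=0.4968
  (v5,v14,v10) [+--] → (0.8014, 1.7954, -0.0645236)–(0.8014, 1.836, 0)  len=0.0762
  (v20,v25,v21) [-+-] → (0.8014, -1.836, 0)–(0.8014, -1.7954, 0.0645236)  len=0.0762
  (v21,v25,v26) [-++] → (0.8014, -1.7954, 0.0645236)–(0.8014, -1.5308, 0.485)  len=0.4968
  (v21,v26,v22) [-+-] → (0.8014, -1.5308, 0.485)–(0.8014, -1.50335, 0.474706)  len=0.0293
  (v22,v26,v27) [-+-] → (0.8014, -1.50335, 0.474706)–(0.8014, -1.38808, 0.431473)  len=0.1231
  (v24,v28,v29) [--+] → (0.8014, -1.38808, -0.431473)–(0.8014, -1.5308, -0.485)  len=0.1524
  (v24,v29,v20) [-+-] → (0.8014, -1.5308, -0.485)–(0.8014, -1.54374, -0.46444)  len=0.0243
  (v20,v29,v25) [-++] → (0.8014, -1.54374, -0.46444)–(0.8014, -1.836, 0)  len=0.5487
  (v26,v1,v27) [++-] → (0.8014, -0.857173, 0.331916)–(0.8014, -1.38808, 0.431473)  len=0.5402
  (v27,v1,v2) [-++] → (0.8014, -0.857173, 0.331916)–(0.8014, -0.685906, 0.2998)  len=0.1743
  (v27,v2,v28) [-+-] → (0.8014, -0.685906, 0.2998)–(0.8014, -0.685906, -0.0967953)  len=0.3966
  (v28,v2,v3) [-++] → (0.8014, -0.685906, -0.0967953)–(0.8014, -0.685906, -0.2998)  len=0.2030
  (v28,v3,v29) [-++] → (0.8014, -0.685906, -0.2998)–(0.8014, -1.38808, -0.431473)  len=0.7144

Chained into 2 loop(s):
  loop 1: 12 segments, perimeter = 3.4794
  loop 2: 12 segments, perimeter = 3.4794
Total perimeter = 6.959

loops=2 perimeter=6.959


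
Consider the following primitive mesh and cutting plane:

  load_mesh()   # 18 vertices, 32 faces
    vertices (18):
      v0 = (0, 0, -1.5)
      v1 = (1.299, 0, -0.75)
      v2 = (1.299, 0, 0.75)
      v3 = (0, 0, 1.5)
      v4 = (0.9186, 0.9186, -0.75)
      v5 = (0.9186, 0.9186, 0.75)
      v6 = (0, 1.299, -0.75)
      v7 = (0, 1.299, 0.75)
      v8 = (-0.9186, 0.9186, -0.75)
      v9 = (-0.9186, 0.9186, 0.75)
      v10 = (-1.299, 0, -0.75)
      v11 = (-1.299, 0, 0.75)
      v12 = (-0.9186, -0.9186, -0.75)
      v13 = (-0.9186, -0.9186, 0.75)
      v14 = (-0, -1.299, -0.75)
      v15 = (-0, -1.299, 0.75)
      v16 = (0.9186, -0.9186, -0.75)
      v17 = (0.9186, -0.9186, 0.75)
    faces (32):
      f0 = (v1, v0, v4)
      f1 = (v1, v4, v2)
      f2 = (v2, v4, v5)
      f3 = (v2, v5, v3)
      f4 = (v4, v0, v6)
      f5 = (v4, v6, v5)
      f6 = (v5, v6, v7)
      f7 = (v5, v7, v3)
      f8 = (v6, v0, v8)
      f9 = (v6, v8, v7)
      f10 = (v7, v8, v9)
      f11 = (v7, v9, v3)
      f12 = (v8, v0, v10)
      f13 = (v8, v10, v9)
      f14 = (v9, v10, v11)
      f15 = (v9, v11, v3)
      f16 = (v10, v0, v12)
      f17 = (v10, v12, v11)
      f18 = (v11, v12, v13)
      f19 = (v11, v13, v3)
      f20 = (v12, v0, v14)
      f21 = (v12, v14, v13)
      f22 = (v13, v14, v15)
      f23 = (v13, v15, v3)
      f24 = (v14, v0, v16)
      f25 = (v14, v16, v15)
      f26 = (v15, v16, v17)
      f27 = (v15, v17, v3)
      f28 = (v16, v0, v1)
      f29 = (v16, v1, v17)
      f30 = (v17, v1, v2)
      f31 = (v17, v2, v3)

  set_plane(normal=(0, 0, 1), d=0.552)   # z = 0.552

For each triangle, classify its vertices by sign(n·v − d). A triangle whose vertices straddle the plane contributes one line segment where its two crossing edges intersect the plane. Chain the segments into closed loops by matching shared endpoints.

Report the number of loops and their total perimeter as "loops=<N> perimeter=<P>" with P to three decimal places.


Straddling triangles (16 of 32):
  (v1,v4,v2) [--+] → (1.24879, 0.121255, 0.552)–(1.299, 0, 0.552)  len=0.1312
  (v2,v4,v5) [+-+] → (1.24879, 0.121255, 0.552)–(0.9186, 0.9186, 0.552)  len=0.8630
  (v4,v6,v5) [--+] → (0.797345, 0.968813, 0.552)–(0.9186, 0.9186, 0.552)  len=0.1312
  (v5,v6,v7) [+-+] → (0.797345, 0.968813, 0.552)–(0, 1.299, 0.552)  len=0.8630
  (v6,v8,v7) [--+] → (-0.121255, 1.24879, 0.552)–(0, 1.299, 0.552)  len=0.1312
  (v7,v8,v9) [+-+] → (-0.121255, 1.24879, 0.552)–(-0.9186, 0.9186, 0.552)  len=0.8630
  (v8,v10,v9) [--+] → (-0.968813, 0.797345, 0.552)–(-0.9186, 0.9186, 0.552)  len=0.1312
  (v9,v10,v11) [+-+] → (-0.968813, 0.797345, 0.552)–(-1.299, 0, 0.552)  len=0.8630
  (v10,v12,v11) [--+] → (-1.24879, -0.121255, 0.552)–(-1.299, 0, 0.552)  len=0.1312
  (v11,v12,v13) [+-+] → (-1.24879, -0.121255, 0.552)–(-0.9186, -0.9186, 0.552)  len=0.8630
  (v12,v14,v13) [--+] → (-0.797345, -0.968813, 0.552)–(-0.9186, -0.9186, 0.552)  len=0.1312
  (v13,v14,v15) [+-+] → (-0.797345, -0.968813, 0.552)–(0, -1.299, 0.552)  len=0.8630
  (v14,v16,v15) [--+] → (0.121255, -1.24879, 0.552)–(0, -1.299, 0.552)  len=0.1312
  (v15,v16,v17) [+-+] → (0.121255, -1.24879, 0.552)–(0.9186, -0.9186, 0.552)  len=0.8630
  (v16,v1,v17) [--+] → (0.968813, -0.797345, 0.552)–(0.9186, -0.9186, 0.552)  len=0.1312
  (v17,v1,v2) [+-+] → (0.968813, -0.797345, 0.552)–(1.299, 0, 0.552)  len=0.8630

Chained into 1 loop(s):
  loop 1: 16 segments, perimeter = 7.9540
Total perimeter = 7.954

loops=1 perimeter=7.954


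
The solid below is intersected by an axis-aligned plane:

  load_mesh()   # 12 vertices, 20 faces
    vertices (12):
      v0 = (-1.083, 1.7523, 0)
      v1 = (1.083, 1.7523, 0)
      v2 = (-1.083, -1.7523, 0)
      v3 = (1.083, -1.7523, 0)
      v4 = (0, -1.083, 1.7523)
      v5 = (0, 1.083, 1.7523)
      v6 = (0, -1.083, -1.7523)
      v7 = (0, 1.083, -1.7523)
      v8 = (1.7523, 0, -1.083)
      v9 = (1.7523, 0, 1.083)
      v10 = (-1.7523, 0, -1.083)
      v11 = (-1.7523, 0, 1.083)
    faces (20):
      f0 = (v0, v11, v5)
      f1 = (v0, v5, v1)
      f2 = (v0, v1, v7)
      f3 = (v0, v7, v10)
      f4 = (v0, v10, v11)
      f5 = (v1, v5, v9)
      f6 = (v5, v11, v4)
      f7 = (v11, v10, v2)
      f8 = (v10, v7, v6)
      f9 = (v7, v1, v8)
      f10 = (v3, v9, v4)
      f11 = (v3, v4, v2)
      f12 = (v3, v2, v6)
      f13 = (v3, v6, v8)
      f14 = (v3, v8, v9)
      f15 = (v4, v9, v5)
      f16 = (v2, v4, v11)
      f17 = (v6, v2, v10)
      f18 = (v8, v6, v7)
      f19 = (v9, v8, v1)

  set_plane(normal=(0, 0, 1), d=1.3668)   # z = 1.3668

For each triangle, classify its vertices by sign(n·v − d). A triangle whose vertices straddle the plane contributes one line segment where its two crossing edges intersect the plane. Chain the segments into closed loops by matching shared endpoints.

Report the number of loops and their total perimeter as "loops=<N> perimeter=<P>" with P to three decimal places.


Straddling triangles (8 of 20):
  (v0,v11,v5) [--+] → (-1.00928, 0.459219, 1.3668)–(-0.238256, 1.23024, 1.3668)  len=1.0904
  (v0,v5,v1) [-+-] → (-0.238256, 1.23024, 1.3668)–(0.238256, 1.23024, 1.3668)  len=0.4765
  (v1,v5,v9) [-+-] → (0.238256, 1.23024, 1.3668)–(1.00928, 0.459219, 1.3668)  len=1.0904
  (v5,v11,v4) [+-+] → (-1.00928, 0.459219, 1.3668)–(-1.00928, -0.459219, 1.3668)  len=0.9184
  (v3,v9,v4) [--+] → (1.00928, -0.459219, 1.3668)–(0.238256, -1.23024, 1.3668)  len=1.0904
  (v3,v4,v2) [-+-] → (0.238256, -1.23024, 1.3668)–(-0.238256, -1.23024, 1.3668)  len=0.4765
  (v4,v9,v5) [+-+] → (1.00928, -0.459219, 1.3668)–(1.00928, 0.459219, 1.3668)  len=0.9184
  (v2,v4,v11) [-+-] → (-0.238256, -1.23024, 1.3668)–(-1.00928, -0.459219, 1.3668)  len=1.0904

Chained into 1 loop(s):
  loop 1: 8 segments, perimeter = 7.1515
Total perimeter = 7.151

loops=1 perimeter=7.151


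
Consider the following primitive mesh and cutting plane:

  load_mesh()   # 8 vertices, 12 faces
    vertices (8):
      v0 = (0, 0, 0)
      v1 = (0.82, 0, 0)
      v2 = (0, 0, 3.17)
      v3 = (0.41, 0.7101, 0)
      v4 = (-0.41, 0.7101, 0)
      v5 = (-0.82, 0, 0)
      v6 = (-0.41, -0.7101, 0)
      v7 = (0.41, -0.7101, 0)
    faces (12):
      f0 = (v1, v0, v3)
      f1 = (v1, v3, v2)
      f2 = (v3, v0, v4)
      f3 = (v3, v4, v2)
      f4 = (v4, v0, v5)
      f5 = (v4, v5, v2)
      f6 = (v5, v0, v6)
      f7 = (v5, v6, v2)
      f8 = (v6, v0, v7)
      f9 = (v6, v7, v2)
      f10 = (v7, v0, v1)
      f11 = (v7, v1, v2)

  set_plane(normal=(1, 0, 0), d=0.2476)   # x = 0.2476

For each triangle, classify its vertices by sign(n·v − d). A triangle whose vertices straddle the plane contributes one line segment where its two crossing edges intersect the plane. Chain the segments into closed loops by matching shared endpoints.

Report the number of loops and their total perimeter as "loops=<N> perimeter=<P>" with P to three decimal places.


loops=1 perimeter=6.091

Straddling triangles (8 of 12):
  (v1,v0,v3) [+-+] → (0.2476, 0, 0)–(0.2476, 0.428831, 0)  len=0.4288
  (v1,v3,v2) [++-] → (0.2476, 0.428831, 1.25563)–(0.2476, 0, 2.21281)  len=1.0489
  (v3,v0,v4) [+--] → (0.2476, 0.428831, 0)–(0.2476, 0.7101, 0)  len=0.2813
  (v3,v4,v2) [+--] → (0.2476, 0.7101, 0)–(0.2476, 0.428831, 1.25563)  len=1.2867
  (v6,v0,v7) [--+] → (0.2476, -0.428831, 0)–(0.2476, -0.7101, 0)  len=0.2813
  (v6,v7,v2) [-+-] → (0.2476, -0.7101, 0)–(0.2476, -0.428831, 1.25563)  len=1.2867
  (v7,v0,v1) [+-+] → (0.2476, -0.428831, 0)–(0.2476, 0, 0)  len=0.4288
  (v7,v1,v2) [++-] → (0.2476, 0, 2.21281)–(0.2476, -0.428831, 1.25563)  len=1.0489

Chained into 1 loop(s):
  loop 1: 8 segments, perimeter = 6.0914
Total perimeter = 6.091


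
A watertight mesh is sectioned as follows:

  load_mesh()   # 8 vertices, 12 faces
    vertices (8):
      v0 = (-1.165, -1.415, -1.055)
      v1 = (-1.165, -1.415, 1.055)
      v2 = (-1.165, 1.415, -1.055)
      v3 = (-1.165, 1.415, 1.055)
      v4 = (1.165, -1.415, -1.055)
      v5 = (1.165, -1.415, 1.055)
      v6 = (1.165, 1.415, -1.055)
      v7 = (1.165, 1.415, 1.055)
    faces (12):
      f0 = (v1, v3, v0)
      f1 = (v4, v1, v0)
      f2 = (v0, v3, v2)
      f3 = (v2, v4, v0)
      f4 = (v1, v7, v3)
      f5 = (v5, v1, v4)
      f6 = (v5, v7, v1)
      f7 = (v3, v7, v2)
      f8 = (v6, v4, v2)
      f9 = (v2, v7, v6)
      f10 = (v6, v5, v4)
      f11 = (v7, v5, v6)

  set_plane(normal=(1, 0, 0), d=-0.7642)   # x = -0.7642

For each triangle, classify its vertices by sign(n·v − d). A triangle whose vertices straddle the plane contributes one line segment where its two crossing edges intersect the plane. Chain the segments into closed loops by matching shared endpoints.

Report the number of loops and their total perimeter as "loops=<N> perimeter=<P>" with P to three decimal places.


Straddling triangles (8 of 12):
  (v4,v1,v0) [+--] → (-0.7642, -1.415, 0.692044)–(-0.7642, -1.415, -1.055)  len=1.7470
  (v2,v4,v0) [-+-] → (-0.7642, 0.928191, -1.055)–(-0.7642, -1.415, -1.055)  len=2.3432
  (v1,v7,v3) [-+-] → (-0.7642, -0.928191, 1.055)–(-0.7642, 1.415, 1.055)  len=2.3432
  (v5,v1,v4) [+-+] → (-0.7642, -1.415, 1.055)–(-0.7642, -1.415, 0.692044)  len=0.3630
  (v5,v7,v1) [++-] → (-0.7642, -0.928191, 1.055)–(-0.7642, -1.415, 1.055)  len=0.4868
  (v3,v7,v2) [-+-] → (-0.7642, 1.415, 1.055)–(-0.7642, 1.415, -0.692044)  len=1.7470
  (v6,v4,v2) [++-] → (-0.7642, 0.928191, -1.055)–(-0.7642, 1.415, -1.055)  len=0.4868
  (v2,v7,v6) [-++] → (-0.7642, 1.415, -0.692044)–(-0.7642, 1.415, -1.055)  len=0.3630

Chained into 1 loop(s):
  loop 1: 8 segments, perimeter = 9.8800
Total perimeter = 9.880

loops=1 perimeter=9.880


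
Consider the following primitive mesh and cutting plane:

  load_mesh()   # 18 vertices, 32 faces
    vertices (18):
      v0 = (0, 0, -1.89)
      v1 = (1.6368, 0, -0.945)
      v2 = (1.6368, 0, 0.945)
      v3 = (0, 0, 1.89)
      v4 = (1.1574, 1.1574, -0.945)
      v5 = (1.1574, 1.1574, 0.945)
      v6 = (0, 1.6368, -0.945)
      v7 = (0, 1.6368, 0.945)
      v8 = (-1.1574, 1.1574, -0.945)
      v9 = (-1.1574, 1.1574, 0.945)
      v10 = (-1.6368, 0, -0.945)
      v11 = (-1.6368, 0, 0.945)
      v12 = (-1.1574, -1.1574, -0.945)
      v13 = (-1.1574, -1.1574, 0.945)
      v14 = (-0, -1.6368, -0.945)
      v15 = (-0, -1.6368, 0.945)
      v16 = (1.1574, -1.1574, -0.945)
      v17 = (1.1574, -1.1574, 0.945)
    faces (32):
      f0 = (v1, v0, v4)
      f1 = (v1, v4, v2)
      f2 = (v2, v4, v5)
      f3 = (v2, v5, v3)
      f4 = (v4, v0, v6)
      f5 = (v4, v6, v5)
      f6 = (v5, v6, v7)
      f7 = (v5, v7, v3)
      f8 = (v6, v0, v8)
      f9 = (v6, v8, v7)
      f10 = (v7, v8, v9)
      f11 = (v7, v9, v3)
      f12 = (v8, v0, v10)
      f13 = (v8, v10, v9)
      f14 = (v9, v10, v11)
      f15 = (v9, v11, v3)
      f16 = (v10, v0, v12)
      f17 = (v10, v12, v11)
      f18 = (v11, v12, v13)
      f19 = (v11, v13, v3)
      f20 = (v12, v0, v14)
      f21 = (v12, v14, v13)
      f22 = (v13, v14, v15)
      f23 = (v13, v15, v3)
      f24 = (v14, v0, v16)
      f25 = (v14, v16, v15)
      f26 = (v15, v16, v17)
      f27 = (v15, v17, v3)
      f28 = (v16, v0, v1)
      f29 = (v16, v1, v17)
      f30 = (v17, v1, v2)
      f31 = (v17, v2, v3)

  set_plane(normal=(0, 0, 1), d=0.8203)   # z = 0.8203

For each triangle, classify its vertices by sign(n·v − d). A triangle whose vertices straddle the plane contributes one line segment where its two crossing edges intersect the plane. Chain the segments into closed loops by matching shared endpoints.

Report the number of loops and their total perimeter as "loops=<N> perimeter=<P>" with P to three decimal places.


Straddling triangles (16 of 32):
  (v1,v4,v2) [--+] → (1.60517, 0.0763639, 0.8203)–(1.6368, 0, 0.8203)  len=0.0827
  (v2,v4,v5) [+-+] → (1.60517, 0.0763639, 0.8203)–(1.1574, 1.1574, 0.8203)  len=1.1701
  (v4,v6,v5) [--+] → (1.08104, 1.18903, 0.8203)–(1.1574, 1.1574, 0.8203)  len=0.0827
  (v5,v6,v7) [+-+] → (1.08104, 1.18903, 0.8203)–(0, 1.6368, 0.8203)  len=1.1701
  (v6,v8,v7) [--+] → (-0.0763639, 1.60517, 0.8203)–(0, 1.6368, 0.8203)  len=0.0827
  (v7,v8,v9) [+-+] → (-0.0763639, 1.60517, 0.8203)–(-1.1574, 1.1574, 0.8203)  len=1.1701
  (v8,v10,v9) [--+] → (-1.18903, 1.08104, 0.8203)–(-1.1574, 1.1574, 0.8203)  len=0.0827
  (v9,v10,v11) [+-+] → (-1.18903, 1.08104, 0.8203)–(-1.6368, 0, 0.8203)  len=1.1701
  (v10,v12,v11) [--+] → (-1.60517, -0.0763639, 0.8203)–(-1.6368, 0, 0.8203)  len=0.0827
  (v11,v12,v13) [+-+] → (-1.60517, -0.0763639, 0.8203)–(-1.1574, -1.1574, 0.8203)  len=1.1701
  (v12,v14,v13) [--+] → (-1.08104, -1.18903, 0.8203)–(-1.1574, -1.1574, 0.8203)  len=0.0827
  (v13,v14,v15) [+-+] → (-1.08104, -1.18903, 0.8203)–(0, -1.6368, 0.8203)  len=1.1701
  (v14,v16,v15) [--+] → (0.0763639, -1.60517, 0.8203)–(0, -1.6368, 0.8203)  len=0.0827
  (v15,v16,v17) [+-+] → (0.0763639, -1.60517, 0.8203)–(1.1574, -1.1574, 0.8203)  len=1.1701
  (v16,v1,v17) [--+] → (1.18903, -1.08104, 0.8203)–(1.1574, -1.1574, 0.8203)  len=0.0827
  (v17,v1,v2) [+-+] → (1.18903, -1.08104, 0.8203)–(1.6368, 0, 0.8203)  len=1.1701

Chained into 1 loop(s):
  loop 1: 16 segments, perimeter = 10.0221
Total perimeter = 10.022

loops=1 perimeter=10.022


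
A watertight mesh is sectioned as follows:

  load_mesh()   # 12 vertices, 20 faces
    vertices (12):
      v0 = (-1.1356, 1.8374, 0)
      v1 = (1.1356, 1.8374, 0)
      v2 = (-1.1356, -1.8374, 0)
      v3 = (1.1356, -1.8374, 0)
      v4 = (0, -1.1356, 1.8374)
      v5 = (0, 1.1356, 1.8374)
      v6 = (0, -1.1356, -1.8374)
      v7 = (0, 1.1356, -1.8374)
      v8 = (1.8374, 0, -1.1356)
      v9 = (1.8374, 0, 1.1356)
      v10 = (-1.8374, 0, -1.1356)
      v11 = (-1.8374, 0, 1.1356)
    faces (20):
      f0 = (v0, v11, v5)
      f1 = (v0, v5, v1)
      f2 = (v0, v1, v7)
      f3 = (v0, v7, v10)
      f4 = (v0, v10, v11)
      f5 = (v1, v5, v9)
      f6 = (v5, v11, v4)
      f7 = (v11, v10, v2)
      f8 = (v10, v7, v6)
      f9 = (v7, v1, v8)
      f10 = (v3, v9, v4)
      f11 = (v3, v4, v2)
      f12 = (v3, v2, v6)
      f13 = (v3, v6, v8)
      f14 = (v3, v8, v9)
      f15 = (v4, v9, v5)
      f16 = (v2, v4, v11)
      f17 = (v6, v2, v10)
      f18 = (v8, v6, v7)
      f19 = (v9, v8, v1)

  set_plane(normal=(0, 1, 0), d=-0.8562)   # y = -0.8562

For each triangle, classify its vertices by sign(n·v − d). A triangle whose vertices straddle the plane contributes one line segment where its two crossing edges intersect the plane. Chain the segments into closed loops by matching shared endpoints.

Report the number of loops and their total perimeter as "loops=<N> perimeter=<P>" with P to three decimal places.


loops=1 perimeter=10.348

Straddling triangles (10 of 20):
  (v5,v11,v4) [++-] → (-0.452069, -0.8562, 1.66473)–(0, -0.8562, 1.8374)  len=0.4839
  (v11,v10,v2) [++-] → (-1.51037, -0.8562, -0.606428)–(-1.51037, -0.8562, 0.606428)  len=1.2129
  (v10,v7,v6) [++-] → (0, -0.8562, -1.8374)–(-0.452069, -0.8562, -1.66473)  len=0.4839
  (v3,v9,v4) [-+-] → (1.51037, -0.8562, 0.606428)–(0.452069, -0.8562, 1.66473)  len=1.4967
  (v3,v6,v8) [--+] → (0.452069, -0.8562, -1.66473)–(1.51037, -0.8562, -0.606428)  len=1.4967
  (v3,v8,v9) [-++] → (1.51037, -0.8562, -0.606428)–(1.51037, -0.8562, 0.606428)  len=1.2129
  (v4,v9,v5) [-++] → (0.452069, -0.8562, 1.66473)–(0, -0.8562, 1.8374)  len=0.4839
  (v2,v4,v11) [--+] → (-0.452069, -0.8562, 1.66473)–(-1.51037, -0.8562, 0.606428)  len=1.4967
  (v6,v2,v10) [--+] → (-1.51037, -0.8562, -0.606428)–(-0.452069, -0.8562, -1.66473)  len=1.4967
  (v8,v6,v7) [+-+] → (0.452069, -0.8562, -1.66473)–(0, -0.8562, -1.8374)  len=0.4839

Chained into 1 loop(s):
  loop 1: 10 segments, perimeter = 10.3481
Total perimeter = 10.348
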